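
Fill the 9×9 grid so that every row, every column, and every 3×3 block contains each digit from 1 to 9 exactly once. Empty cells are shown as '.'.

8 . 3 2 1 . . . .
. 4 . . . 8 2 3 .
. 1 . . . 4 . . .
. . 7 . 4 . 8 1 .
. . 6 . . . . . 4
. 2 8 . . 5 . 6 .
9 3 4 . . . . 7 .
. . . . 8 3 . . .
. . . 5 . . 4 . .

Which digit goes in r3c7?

6

r1c8 = 4 (hidden single in row 1).
r2c9 = 1 (hidden single in row 2).
r5c4 = 8 (hidden single in row 5).
r6c1 = 4 (hidden single in row 6).
r6c4 = 1 (hidden single in row 6).
r7c4 = 6 (sole candidate).
r7c5 = 2 (sole candidate).
r7c6 = 1 (sole candidate).
r7c7 = 5 (sole candidate).
r7c9 = 8 (sole candidate).
r3c8 = 8 (hidden single in row 3).
r4c6 = 6 (hidden single in row 4).
r4c9 = 2 (hidden single in row 4).
r5c1 = 1 (hidden single in row 5).
r5c6 = 2 (hidden single in row 5).
r8c4 = 4 (hidden single in row 8).
r9c3 = 1 (hidden single in row 9).
r9c9 = 3 (hidden single in row 9).
r9c2 = 8 (hidden single in row 9).
r8c7 = 1 (hidden single in row 8).
r9c1 = 6 (hidden single in row 9).
r2c5 = 6 (hidden single in row 2).
r8c9 = 6 (hidden single in row 8).
r3c7 = 6: in row 3, 6 can only go here (every other open cell in that row sees a 6).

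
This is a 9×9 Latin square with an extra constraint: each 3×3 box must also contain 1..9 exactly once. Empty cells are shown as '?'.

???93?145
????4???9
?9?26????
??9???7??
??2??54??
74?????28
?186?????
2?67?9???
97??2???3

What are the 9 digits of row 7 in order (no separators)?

r1c3 = 7 (sole candidate).
r1c6 = 8 (sole candidate).
r3c9 = 7 (sole candidate).
r7c5 = 5: row 7 has {1,6,8}; col 5 has {2,3,4,6}; box has {2,6,7,9} → only 5 remains.
r1c1 = 6 (sole candidate).
r1c2 = 2 (sole candidate).
r3c6 = 1 (sole candidate).
r9c6 = 4 (sole candidate).
r2c4 = 5 (sole candidate).
r2c6 = 7 (sole candidate).
r7c6 = 3: row 7 has {1,5,6,8}; col 6 has {1,4,5,7,8,9}; box has {2,4,5,6,7,9} → only 3 remains.
r9c3 = 5 (sole candidate).
r6c6 = 6 (sole candidate).
r7c1 = 4: row 7 has {1,3,5,6,8}; col 1 has {2,6,7,9}; box has {1,2,5,6,7,8,9} → only 4 remains.
r7c9 = 2: row 7 has {1,3,4,5,6,8}; col 9 has {3,5,7,8,9}; box has {3} → only 2 remains.
r8c2 = 3 (sole candidate).
r2c2 = 8 (sole candidate).
r4c6 = 2 (sole candidate).
r5c2 = 6 (sole candidate).
r5c9 = 1 (sole candidate).
r7c7 = 9: row 7 has {1,2,3,4,5,6,8}; col 7 has {1,4,7}; box has {2,3} → only 9 remains.
r7c8 = 7: row 7 has {1,2,3,4,5,6,8,9}; col 8 has {2,4}; box has {2,3,9} → only 7 remains.

418653972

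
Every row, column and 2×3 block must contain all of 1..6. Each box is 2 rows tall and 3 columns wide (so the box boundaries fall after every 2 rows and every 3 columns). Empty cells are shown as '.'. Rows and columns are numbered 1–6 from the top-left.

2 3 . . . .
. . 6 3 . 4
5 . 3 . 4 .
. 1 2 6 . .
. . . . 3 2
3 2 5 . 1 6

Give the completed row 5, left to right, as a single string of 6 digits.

641532

r2c1 = 1: row 2 has {3,4,6}; col 1 has {2,3,5}; box has {2,3,6} → only 1 remains.
r2c2 = 5: row 2 has {1,3,4,6}; col 2 has {1,2,3}; box has {1,2,3,6} → only 5 remains.
r2c5 = 2: row 2 has {1,3,4,5,6}; col 5 has {1,3,4}; box has {3,4} → only 2 remains.
r3c2 = 6: row 3 has {3,4,5}; col 2 has {1,2,3,5}; box has {1,2,3,5} → only 6 remains.
r3c6 = 1: row 3 has {3,4,5,6}; col 6 has {2,4,6}; box has {4,6} → only 1 remains.
r4c1 = 4: row 4 has {1,2,6}; col 1 has {1,2,3,5}; box has {1,2,3,5,6} → only 4 remains.
r4c5 = 5: row 4 has {1,2,4,6}; col 5 has {1,2,3,4}; box has {1,4,6} → only 5 remains.
r4c6 = 3: row 4 has {1,2,4,5,6}; col 6 has {1,2,4,6}; box has {1,4,5,6} → only 3 remains.
r5c1 = 6: row 5 has {2,3}; col 1 has {1,2,3,4,5}; box has {2,3,5} → only 6 remains.
r5c2 = 4: row 5 has {2,3,6}; col 2 has {1,2,3,5,6}; box has {2,3,5,6} → only 4 remains.
r5c3 = 1: row 5 has {2,3,4,6}; col 3 has {2,3,5,6}; box has {2,3,4,5,6} → only 1 remains.
r5c4 = 5: row 5 has {1,2,3,4,6}; col 4 has {3,6}; box has {1,2,3,6} → only 5 remains.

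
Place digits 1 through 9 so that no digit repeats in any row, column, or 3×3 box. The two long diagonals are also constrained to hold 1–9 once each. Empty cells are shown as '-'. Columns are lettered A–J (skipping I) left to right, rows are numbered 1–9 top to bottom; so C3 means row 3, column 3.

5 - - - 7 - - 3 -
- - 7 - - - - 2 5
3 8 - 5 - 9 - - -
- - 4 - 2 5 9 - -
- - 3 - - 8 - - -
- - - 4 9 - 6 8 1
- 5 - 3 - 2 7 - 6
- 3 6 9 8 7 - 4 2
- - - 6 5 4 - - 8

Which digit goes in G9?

J1 = 9: row 1 has {3,5,7}; col 9 has {1,2,5,6,8}; box has {2,3,5}; anti-diagonal has {2,3,4,5} → only 9 remains.
G3 = 1: row 3 has {3,5,8,9}; col 7 has {6,7,9}; box has {2,3,5,9}; anti-diagonal has {2,3,4,5,9} → only 1 remains.
D4 = 1: row 4 has {2,4,5,9}; col 4 has {3,4,5,6,9}; box has {2,4,5,8,9}; main diagonal has {4,5,7,8} → only 1 remains.
H4 = 7: row 4 has {1,2,4,5,9}; col 8 has {2,3,4,8}; box has {1,6,8,9} → only 7 remains.
J4 = 3: row 4 has {1,2,4,5,7,9}; col 9 has {1,2,5,6,8,9}; box has {1,6,7,8,9} → only 3 remains.
D5 = 7: row 5 has {3,8}; col 4 has {1,3,4,5,6,9}; box has {1,2,4,5,8,9} → only 7 remains.
E5 = 6: row 5 has {3,7,8}; col 5 has {2,5,7,8,9}; box has {1,2,4,5,7,8,9}; main diagonal has {1,4,5,7,8}; anti-diagonal has {1,2,3,4,5,9} → only 6 remains.
H5 = 5: row 5 has {3,6,7,8}; col 8 has {2,3,4,7,8}; box has {1,3,6,7,8,9} → only 5 remains.
J5 = 4: row 5 has {3,5,6,7,8}; col 9 has {1,2,3,5,6,8,9}; box has {1,3,5,6,7,8,9} → only 4 remains.
F6 = 3: row 6 has {1,4,6,8,9}; col 6 has {2,4,5,7,8,9}; box has {1,2,4,5,6,7,8,9}; main diagonal has {1,4,5,6,7,8} → only 3 remains.
C7 = 8: row 7 has {2,3,5,6,7}; col 3 has {3,4,6,7}; box has {3,5,6}; anti-diagonal has {1,2,3,4,5,6,9} → only 8 remains.
E7 = 1: row 7 has {2,3,5,6,7,8}; col 5 has {2,5,6,7,8,9}; box has {2,3,4,5,6,7,8,9} → only 1 remains.
H7 = 9: row 7 has {1,2,3,5,6,7,8}; col 8 has {2,3,4,5,7,8}; box has {2,4,6,7,8} → only 9 remains.
A8 = 1: row 8 has {2,3,4,6,7,8,9}; col 1 has {3,5}; box has {3,5,6,8} → only 1 remains.
G8 = 5: row 8 has {1,2,3,4,6,7,8,9}; col 7 has {1,6,7,9}; box has {2,4,6,7,8,9} → only 5 remains.
A9 = 7: row 9 has {4,5,6,8}; col 1 has {1,3,5}; box has {1,3,5,6,8}; anti-diagonal has {1,2,3,4,5,6,8,9} → only 7 remains.
G9 = 3: row 9 has {4,5,6,7,8}; col 7 has {1,5,6,7,9}; box has {2,4,5,6,7,8,9} → only 3 remains.

3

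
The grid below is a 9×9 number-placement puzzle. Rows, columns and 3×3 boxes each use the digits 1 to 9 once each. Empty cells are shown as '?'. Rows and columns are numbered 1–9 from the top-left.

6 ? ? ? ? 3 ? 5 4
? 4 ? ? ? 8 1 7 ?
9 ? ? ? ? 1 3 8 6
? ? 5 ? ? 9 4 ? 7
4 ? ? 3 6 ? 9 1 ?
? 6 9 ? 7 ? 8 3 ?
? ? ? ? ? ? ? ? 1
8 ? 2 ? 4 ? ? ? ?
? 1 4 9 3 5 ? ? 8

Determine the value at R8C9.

3

R1C7 = 2 (sole candidate).
R2C3 = 3 (sole candidate).
R2C9 = 9 (sole candidate).
R3C3 = 7 (sole candidate).
R5C3 = 8 (sole candidate).
R5C6 = 2 (sole candidate).
R5C9 = 5 (sole candidate).
R6C6 = 4 (sole candidate).
R6C9 = 2 (sole candidate).
R7C3 = 6 (sole candidate).
R7C6 = 7 (sole candidate).
R7C7 = 5 (sole candidate).
R8C6 = 6 (sole candidate).
R8C7 = 7 (sole candidate).
R8C8 = 9 (sole candidate).
R8C9 = 3: row 8 has {2,4,6,7,8,9}; col 9 has {1,2,4,5,6,7,8,9}; box has {1,5,7,8,9} → only 3 remains.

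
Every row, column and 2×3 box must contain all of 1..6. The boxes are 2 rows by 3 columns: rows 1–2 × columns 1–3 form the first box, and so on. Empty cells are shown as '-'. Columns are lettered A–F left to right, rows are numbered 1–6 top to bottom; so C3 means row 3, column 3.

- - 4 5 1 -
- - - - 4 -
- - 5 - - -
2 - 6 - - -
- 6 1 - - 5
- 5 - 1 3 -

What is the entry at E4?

E4 = 5: row 4 has {2,6}; col 5 has {1,3,4}; box has {} → only 5 remains.

5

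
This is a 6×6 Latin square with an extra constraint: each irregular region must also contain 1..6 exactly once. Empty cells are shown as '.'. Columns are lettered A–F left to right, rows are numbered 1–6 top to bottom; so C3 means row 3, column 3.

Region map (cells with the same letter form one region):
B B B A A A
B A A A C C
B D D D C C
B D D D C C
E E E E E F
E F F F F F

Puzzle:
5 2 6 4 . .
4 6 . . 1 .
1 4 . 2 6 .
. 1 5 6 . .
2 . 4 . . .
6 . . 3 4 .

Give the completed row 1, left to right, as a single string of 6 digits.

E1 = 3: row 1 has {2,4,5,6}; col 5 has {1,4,6}; region has {4,6} → only 3 remains.
F1 = 1: row 1 has {2,3,4,5,6}; col 6 has {}; region has {3,4,6} → only 1 remains.

526431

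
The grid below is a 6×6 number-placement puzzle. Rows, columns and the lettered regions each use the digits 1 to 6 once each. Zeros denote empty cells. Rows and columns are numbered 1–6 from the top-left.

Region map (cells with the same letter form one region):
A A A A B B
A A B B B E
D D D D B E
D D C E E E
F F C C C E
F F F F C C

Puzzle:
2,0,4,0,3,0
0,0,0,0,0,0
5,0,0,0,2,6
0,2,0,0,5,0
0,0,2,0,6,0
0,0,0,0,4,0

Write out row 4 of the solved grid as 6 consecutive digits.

r2c5 = 1: row 2 has {}; col 5 has {2,3,4,5,6}; region has {2,3} → only 1 remains.
r1c6 = 5: row 1 has {2,3,4}; col 6 has {6}; region has {1,2,3} → only 5 remains.
r2c3 = 6: row 2 has {1}; col 3 has {2,4}; region has {1,2,3,5} → only 6 remains.
r2c4 = 4: row 2 has {1,6}; col 4 has {}; region has {1,2,3,5,6} → only 4 remains.
r2c1 = 3: row 2 has {1,4,6}; col 1 has {2,5}; region has {2,4} → only 3 remains.
r2c2 = 5: row 2 has {1,3,4,6}; col 2 has {2}; region has {2,3,4} → only 5 remains.
r2c6 = 2: row 2 has {1,3,4,5,6}; col 6 has {5,6}; region has {5,6} → only 2 remains.
r3c2 = 4: in row 3, 4 can only go here (every other open cell in that row sees a 4).
r4c6 = 4: in row 4, 4 can only go here (every other open cell in that row sees a 4).
r4c1 = 6: in row 4, 6 can only go here (every other open cell in that row sees a 6).
r6c1 = 1: row 6 has {4}; col 1 has {2,3,5,6}; region has {} → only 1 remains.
r6c6 = 3: row 6 has {1,4}; col 6 has {2,4,5,6}; region has {2,4,6} → only 3 remains.
r4c3 = 1: row 4 has {2,4,5,6}; col 3 has {2,4,6}; region has {2,3,4,6} → only 1 remains.
r4c4 = 3: row 4 has {1,2,4,5,6}; col 4 has {4}; region has {2,4,5,6} → only 3 remains.

621354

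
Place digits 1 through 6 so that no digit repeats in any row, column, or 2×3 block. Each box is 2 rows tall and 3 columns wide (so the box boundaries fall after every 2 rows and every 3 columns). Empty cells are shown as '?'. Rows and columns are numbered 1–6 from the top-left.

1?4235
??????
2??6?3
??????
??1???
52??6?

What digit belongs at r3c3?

r1c2 = 6 (sole candidate).
r2c1 = 3 (sole candidate).
r2c2 = 5 (sole candidate).
r2c3 = 2 (sole candidate).
r3c3 = 5: row 3 has {2,3,6}; col 3 has {1,2,4}; box has {2} → only 5 remains.

5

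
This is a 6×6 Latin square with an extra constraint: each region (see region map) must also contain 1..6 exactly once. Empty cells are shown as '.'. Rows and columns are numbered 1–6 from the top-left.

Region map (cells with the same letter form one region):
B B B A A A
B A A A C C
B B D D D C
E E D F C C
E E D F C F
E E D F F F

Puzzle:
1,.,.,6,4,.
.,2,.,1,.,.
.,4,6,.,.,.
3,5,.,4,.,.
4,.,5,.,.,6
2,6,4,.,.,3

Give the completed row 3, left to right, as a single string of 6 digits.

546321

R1C2 = 3 (sole candidate).
R1C3 = 2 (sole candidate).
R1C6 = 5 (sole candidate).
R2C3 = 3 (sole candidate).
R2C6 = 4 (sole candidate).
R3C1 = 5: row 3 has {4,6}; col 1 has {1,2,3,4}; region has {1,2,3,4} → only 5 remains.
R4C3 = 1 (sole candidate).
R4C6 = 2 (sole candidate).
R5C2 = 1 (sole candidate).
R5C4 = 2 (sole candidate).
R5C5 = 3 (sole candidate).
R6C4 = 5 (sole candidate).
R6C5 = 1 (sole candidate).
R2C1 = 6 (sole candidate).
R2C5 = 5 (sole candidate).
R3C4 = 3: row 3 has {4,5,6}; col 4 has {1,2,4,5,6}; region has {1,4,5,6} → only 3 remains.
R3C5 = 2: row 3 has {3,4,5,6}; col 5 has {1,3,4,5}; region has {1,3,4,5,6} → only 2 remains.
R3C6 = 1: row 3 has {2,3,4,5,6}; col 6 has {2,3,4,5,6}; region has {2,3,4,5} → only 1 remains.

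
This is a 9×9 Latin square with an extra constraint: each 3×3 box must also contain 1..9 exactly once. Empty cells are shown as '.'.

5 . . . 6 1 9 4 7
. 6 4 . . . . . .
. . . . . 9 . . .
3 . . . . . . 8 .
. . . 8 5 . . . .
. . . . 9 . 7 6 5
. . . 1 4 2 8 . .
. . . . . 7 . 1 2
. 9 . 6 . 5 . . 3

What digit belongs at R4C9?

R9C5 = 8: row 9 has {3,5,6,9}; col 5 has {4,5,6,9}; box has {1,2,4,5,6,7} → only 8 remains.
R9C7 = 4: row 9 has {3,5,6,8,9}; col 7 has {7,8,9}; box has {1,2,3,8} → only 4 remains.
R9C8 = 7: row 9 has {3,4,5,6,8,9}; col 8 has {1,4,6,8}; box has {1,2,3,4,8} → only 7 remains.
R8C5 = 3: row 8 has {1,2,7}; col 5 has {4,5,6,8,9}; box has {1,2,4,5,6,7,8} → only 3 remains.
R8C4 = 9: row 8 has {1,2,3,7}; col 4 has {1,6,8}; box has {1,2,3,4,5,6,7,8} → only 9 remains.
R2C1 = 9: in row 2, 9 can only go here (every other open cell in that row sees a 9).
R3C4 = 4: in row 3, 4 can only go here (every other open cell in that row sees a 4).
R2C4 = 5: in column 4, 5 can only go here (every other open cell in that column sees a 5).
R2C5 = 7: in row 2, 7 can only go here (every other open cell in that row sees a 7).
R3C5 = 2: row 3 has {4,9}; col 5 has {3,4,5,6,7,8,9}; box has {1,4,5,6,7,9} → only 2 remains.
R4C5 = 1: row 4 has {3,8}; col 5 has {2,3,4,5,6,7,8,9}; box has {5,8,9} → only 1 remains.
R4C7 = 2: row 4 has {1,3,8}; col 7 has {4,7,8,9}; box has {5,6,7,8} → only 2 remains.
R1C4 = 3: row 1 has {1,4,5,6,7,9}; col 4 has {1,4,5,6,8,9}; box has {1,2,4,5,6,7,9} → only 3 remains.
R2C6 = 8: row 2 has {4,5,6,7,9}; col 6 has {1,2,5,7,9}; box has {1,2,3,4,5,6,7,9} → only 8 remains.
R2C9 = 1: row 2 has {4,5,6,7,8,9}; col 9 has {2,3,5,7}; box has {4,7,9} → only 1 remains.
R4C4 = 7: row 4 has {1,2,3,8}; col 4 has {1,3,4,5,6,8,9}; box has {1,5,8,9} → only 7 remains.
R6C4 = 2: row 6 has {5,6,7,9}; col 4 has {1,3,4,5,6,7,8,9}; box has {1,5,7,8,9} → only 2 remains.
R2C7 = 3: row 2 has {1,4,5,6,7,8,9}; col 7 has {2,4,7,8,9}; box has {1,4,7,9} → only 3 remains.
R2C8 = 2: row 2 has {1,3,4,5,6,7,8,9}; col 8 has {1,4,6,7,8}; box has {1,3,4,7,9} → only 2 remains.
R3C8 = 5: row 3 has {2,4,9}; col 8 has {1,2,4,6,7,8}; box has {1,2,3,4,7,9} → only 5 remains.
R5C7 = 1: row 5 has {5,8}; col 7 has {2,3,4,7,8,9}; box has {2,5,6,7,8} → only 1 remains.
R7C8 = 9: row 7 has {1,2,4,8}; col 8 has {1,2,4,5,6,7,8}; box has {1,2,3,4,7,8} → only 9 remains.
R7C9 = 6: row 7 has {1,2,4,8,9}; col 9 has {1,2,3,5,7}; box has {1,2,3,4,7,8,9} → only 6 remains.
R8C7 = 5: row 8 has {1,2,3,7,9}; col 7 has {1,2,3,4,7,8,9}; box has {1,2,3,4,6,7,8,9} → only 5 remains.
R3C7 = 6: row 3 has {2,4,5,9}; col 7 has {1,2,3,4,5,7,8,9}; box has {1,2,3,4,5,7,9} → only 6 remains.
R3C9 = 8: row 3 has {2,4,5,6,9}; col 9 has {1,2,3,5,6,7}; box has {1,2,3,4,5,6,7,9} → only 8 remains.
R5C8 = 3: row 5 has {1,5,8}; col 8 has {1,2,4,5,6,7,8,9}; box has {1,2,5,6,7,8} → only 3 remains.
R7C1 = 7: row 7 has {1,2,4,6,8,9}; col 1 has {3,5,9}; box has {9} → only 7 remains.
R3C1 = 1: row 3 has {2,4,5,6,8,9}; col 1 has {3,5,7,9}; box has {4,5,6,9} → only 1 remains.
R9C1 = 2: row 9 has {3,4,5,6,7,8,9}; col 1 has {1,3,5,7,9}; box has {7,9} → only 2 remains.
R9C3 = 1: row 9 has {2,3,4,5,6,7,8,9}; col 3 has {4}; box has {2,7,9} → only 1 remains.
R6C3 = 8: row 6 has {2,5,6,7,9}; col 3 has {1,4}; box has {3} → only 8 remains.
R8C3 = 6: row 8 has {1,2,3,5,7,9}; col 3 has {1,4,8}; box has {1,2,7,9} → only 6 remains.
R1C3 = 2: row 1 has {1,3,4,5,6,7,9}; col 3 has {1,4,6,8}; box has {1,4,5,6,9} → only 2 remains.
R6C1 = 4: row 6 has {2,5,6,7,8,9}; col 1 has {1,2,3,5,7,9}; box has {3,8} → only 4 remains.
R6C2 = 1: row 6 has {2,4,5,6,7,8,9}; col 2 has {6,9}; box has {3,4,8} → only 1 remains.
R6C6 = 3: row 6 has {1,2,4,5,6,7,8,9}; col 6 has {1,2,5,7,8,9}; box has {1,2,5,7,8,9} → only 3 remains.
R8C1 = 8: row 8 has {1,2,3,5,6,7,9}; col 1 has {1,2,3,4,5,7,9}; box has {1,2,6,7,9} → only 8 remains.
R8C2 = 4: row 8 has {1,2,3,5,6,7,8,9}; col 2 has {1,6,9}; box has {1,2,6,7,8,9} → only 4 remains.
R1C2 = 8: row 1 has {1,2,3,4,5,6,7,9}; col 2 has {1,4,6,9}; box has {1,2,4,5,6,9} → only 8 remains.
R4C2 = 5: row 4 has {1,2,3,7,8}; col 2 has {1,4,6,8,9}; box has {1,3,4,8} → only 5 remains.
R4C3 = 9: row 4 has {1,2,3,5,7,8}; col 3 has {1,2,4,6,8}; box has {1,3,4,5,8} → only 9 remains.
R4C9 = 4: row 4 has {1,2,3,5,7,8,9}; col 9 has {1,2,3,5,6,7,8}; box has {1,2,3,5,6,7,8} → only 4 remains.

4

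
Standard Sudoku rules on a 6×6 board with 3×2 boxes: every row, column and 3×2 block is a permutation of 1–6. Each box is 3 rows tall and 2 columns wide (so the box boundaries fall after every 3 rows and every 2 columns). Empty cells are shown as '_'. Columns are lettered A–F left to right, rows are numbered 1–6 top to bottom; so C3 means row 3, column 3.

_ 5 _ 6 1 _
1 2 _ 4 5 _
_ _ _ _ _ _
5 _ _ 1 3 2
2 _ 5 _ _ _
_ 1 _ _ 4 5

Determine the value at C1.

2

C2 = 3: row 2 has {1,2,4,5}; col 3 has {5}; box has {4,6} → only 3 remains.
F2 = 6: row 2 has {1,2,3,4,5}; col 6 has {2,5}; box has {1,5} → only 6 remains.
E3 = 2: row 3 has {}; col 5 has {1,3,4,5}; box has {1,5,6} → only 2 remains.
D5 = 3: row 5 has {2,5}; col 4 has {1,4,6}; box has {1,5} → only 3 remains.
E5 = 6: row 5 has {2,3,5}; col 5 has {1,2,3,4,5}; box has {2,3,4,5} → only 6 remains.
F5 = 1: row 5 has {2,3,5,6}; col 6 has {2,5,6}; box has {2,3,4,5,6} → only 1 remains.
D6 = 2: row 6 has {1,4,5}; col 4 has {1,3,4,6}; box has {1,3,5} → only 2 remains.
C1 = 2: row 1 has {1,5,6}; col 3 has {3,5}; box has {3,4,6} → only 2 remains.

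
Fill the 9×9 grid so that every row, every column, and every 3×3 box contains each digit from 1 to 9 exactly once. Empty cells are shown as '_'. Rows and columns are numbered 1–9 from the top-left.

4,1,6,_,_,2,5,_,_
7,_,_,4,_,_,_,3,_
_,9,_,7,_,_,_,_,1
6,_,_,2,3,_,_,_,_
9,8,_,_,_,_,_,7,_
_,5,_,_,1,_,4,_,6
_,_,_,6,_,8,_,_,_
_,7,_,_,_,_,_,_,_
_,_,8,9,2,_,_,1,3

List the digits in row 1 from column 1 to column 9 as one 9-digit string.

r2c2 = 2: row 2 has {3,4,7}; col 2 has {1,5,7,8,9}; box has {1,4,6,7,9} → only 2 remains.
r2c3 = 5: row 2 has {2,3,4,7}; col 3 has {6,8}; box has {1,2,4,6,7,9} → only 5 remains.
r3c3 = 3: row 3 has {1,7,9}; col 3 has {5,6,8}; box has {1,2,4,5,6,7,9} → only 3 remains.
r4c2 = 4: row 4 has {2,3,6}; col 2 has {1,2,5,7,8,9}; box has {5,6,8,9} → only 4 remains.
r5c4 = 5: row 5 has {7,8,9}; col 4 has {2,4,6,7,9}; box has {1,2,3} → only 5 remains.
r5c9 = 2: row 5 has {5,7,8,9}; col 9 has {1,3,6}; box has {4,6,7} → only 2 remains.
r6c4 = 8: row 6 has {1,4,5,6}; col 4 has {2,4,5,6,7,9}; box has {1,2,3,5} → only 8 remains.
r6c8 = 9: row 6 has {1,4,5,6,8}; col 8 has {1,3,7}; box has {2,4,6,7} → only 9 remains.
r7c2 = 3: row 7 has {6,8}; col 2 has {1,2,4,5,7,8,9}; box has {7,8} → only 3 remains.
r9c1 = 5: row 9 has {1,2,3,8,9}; col 1 has {4,6,7,9}; box has {3,7,8} → only 5 remains.
r9c2 = 6: row 9 has {1,2,3,5,8,9}; col 2 has {1,2,3,4,5,7,8,9}; box has {3,5,7,8} → only 6 remains.
r9c7 = 7: row 9 has {1,2,3,5,6,8,9}; col 7 has {4,5}; box has {1,3} → only 7 remains.
r1c4 = 3: row 1 has {1,2,4,5,6}; col 4 has {2,4,5,6,7,8,9}; box has {2,4,7} → only 3 remains.
r1c8 = 8: row 1 has {1,2,3,4,5,6}; col 8 has {1,3,7,9}; box has {1,3,5} → only 8 remains.
r2c9 = 9: row 2 has {2,3,4,5,7}; col 9 has {1,2,3,6}; box has {1,3,5,8} → only 9 remains.
r3c1 = 8: row 3 has {1,3,7,9}; col 1 has {4,5,6,7,9}; box has {1,2,3,4,5,6,7,9} → only 8 remains.
r4c8 = 5: row 4 has {2,3,4,6}; col 8 has {1,3,7,8,9}; box has {2,4,6,7,9} → only 5 remains.
r4c9 = 8: row 4 has {2,3,4,5,6}; col 9 has {1,2,3,6,9}; box has {2,4,5,6,7,9} → only 8 remains.
r5c3 = 1: row 5 has {2,5,7,8,9}; col 3 has {3,5,6,8}; box has {4,5,6,8,9} → only 1 remains.
r5c7 = 3: row 5 has {1,2,5,7,8,9}; col 7 has {4,5,7}; box has {2,4,5,6,7,8,9} → only 3 remains.
r6c6 = 7: row 6 has {1,4,5,6,8,9}; col 6 has {2,8}; box has {1,2,3,5,8} → only 7 remains.
r8c4 = 1: row 8 has {7}; col 4 has {2,3,4,5,6,7,8,9}; box has {2,6,8,9} → only 1 remains.
r9c6 = 4: row 9 has {1,2,3,5,6,7,8,9}; col 6 has {2,7,8}; box has {1,2,6,8,9} → only 4 remains.
r1c5 = 9: row 1 has {1,2,3,4,5,6,8}; col 5 has {1,2,3}; box has {2,3,4,7} → only 9 remains.
r1c9 = 7: row 1 has {1,2,3,4,5,6,8,9}; col 9 has {1,2,3,6,8,9}; box has {1,3,5,8,9} → only 7 remains.

416392587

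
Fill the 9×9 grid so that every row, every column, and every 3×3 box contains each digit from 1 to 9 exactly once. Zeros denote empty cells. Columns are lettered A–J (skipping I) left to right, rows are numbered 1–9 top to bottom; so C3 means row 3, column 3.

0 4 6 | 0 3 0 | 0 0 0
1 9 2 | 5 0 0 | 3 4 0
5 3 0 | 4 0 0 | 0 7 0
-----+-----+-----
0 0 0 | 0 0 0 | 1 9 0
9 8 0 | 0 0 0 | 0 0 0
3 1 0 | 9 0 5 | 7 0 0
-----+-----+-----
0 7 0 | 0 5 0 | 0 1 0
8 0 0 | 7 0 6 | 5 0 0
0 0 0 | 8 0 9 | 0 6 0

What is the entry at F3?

2

A1 = 7: row 1 has {3,4,6}; col 1 has {1,3,5,8,9}; box has {1,2,3,4,5,6,9} → only 7 remains.
C3 = 8: row 3 has {3,4,5,7}; col 3 has {2,6}; box has {1,2,3,4,5,6,7,9} → only 8 remains.
C6 = 4: row 6 has {1,3,5,7,9}; col 3 has {2,6,8}; box has {1,3,8,9} → only 4 remains.
B8 = 2: row 8 has {5,6,7,8}; col 2 has {1,3,4,7,8,9}; box has {7,8} → only 2 remains.
H8 = 3: row 8 has {2,5,6,7,8}; col 8 has {1,4,6,7,9}; box has {1,5,6} → only 3 remains.
A9 = 4: row 9 has {6,8,9}; col 1 has {1,3,5,7,8,9}; box has {2,7,8} → only 4 remains.
B9 = 5: row 9 has {4,6,8,9}; col 2 has {1,2,3,4,7,8,9}; box has {2,4,7,8} → only 5 remains.
G9 = 2: row 9 has {4,5,6,8,9}; col 7 has {1,3,5,7}; box has {1,3,5,6} → only 2 remains.
J9 = 7: row 9 has {2,4,5,6,8,9}; col 9 has {}; box has {1,2,3,5,6} → only 7 remains.
B4 = 6: row 4 has {1,9}; col 2 has {1,2,3,4,5,7,8,9}; box has {1,3,4,8,9} → only 6 remains.
A7 = 6: row 7 has {1,5,7}; col 1 has {1,3,4,5,7,8,9}; box has {2,4,5,7,8} → only 6 remains.
E9 = 1: row 9 has {2,4,5,6,7,8,9}; col 5 has {3,5}; box has {5,6,7,8,9} → only 1 remains.
A4 = 2: row 4 has {1,6,9}; col 1 has {1,3,4,5,6,7,8,9}; box has {1,3,4,6,8,9} → only 2 remains.
D4 = 3: row 4 has {1,2,6,9}; col 4 has {4,5,7,8,9}; box has {5,9} → only 3 remains.
D7 = 2: row 7 has {1,5,6,7}; col 4 has {3,4,5,7,8,9}; box has {1,5,6,7,8,9} → only 2 remains.
E8 = 4: row 8 has {2,3,5,6,7,8}; col 5 has {1,3,5}; box has {1,2,5,6,7,8,9} → only 4 remains.
J8 = 9: row 8 has {2,3,4,5,6,7,8}; col 9 has {7}; box has {1,2,3,5,6,7} → only 9 remains.
C9 = 3: row 9 has {1,2,4,5,6,7,8,9}; col 3 has {2,4,6,8}; box has {2,4,5,6,7,8} → only 3 remains.
D1 = 1: row 1 has {3,4,6,7}; col 4 has {2,3,4,5,7,8,9}; box has {3,4,5} → only 1 remains.
F3 = 2: row 3 has {3,4,5,7,8}; col 6 has {5,6,9}; box has {1,3,4,5} → only 2 remains.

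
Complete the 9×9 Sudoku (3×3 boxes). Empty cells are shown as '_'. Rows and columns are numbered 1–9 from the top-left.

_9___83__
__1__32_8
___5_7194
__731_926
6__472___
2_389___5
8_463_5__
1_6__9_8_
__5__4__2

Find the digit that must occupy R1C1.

5

R1C3 = 2: row 1 has {3,8,9}; col 3 has {1,3,4,5,6,7}; box has {1,9} → only 2 remains.
R1C4 = 1: row 1 has {2,3,8,9}; col 4 has {3,4,5,6,8}; box has {3,5,7,8} → only 1 remains.
R1C9 = 7: row 1 has {1,2,3,8,9}; col 9 has {2,4,5,6,8}; box has {1,2,3,4,8,9} → only 7 remains.
R2C4 = 9: row 2 has {1,2,3,8}; col 4 has {1,3,4,5,6,8}; box has {1,3,5,7,8} → only 9 remains.
R3C1 = 3: row 3 has {1,4,5,7,9}; col 1 has {1,2,6,8}; box has {1,2,9} → only 3 remains.
R3C3 = 8: row 3 has {1,3,4,5,7,9}; col 3 has {1,2,3,4,5,6,7}; box has {1,2,3,9} → only 8 remains.
R4C6 = 5: row 4 has {1,2,3,6,7,9}; col 6 has {2,3,4,7,8,9}; box has {1,2,3,4,7,8,9} → only 5 remains.
R5C3 = 9: row 5 has {2,4,6,7}; col 3 has {1,2,3,4,5,6,7,8}; box has {2,3,6,7} → only 9 remains.
R5C7 = 8: row 5 has {2,4,6,7,9}; col 7 has {1,2,3,5,9}; box has {2,5,6,9} → only 8 remains.
R6C6 = 6: row 6 has {2,3,5,8,9}; col 6 has {2,3,4,5,7,8,9}; box has {1,2,3,4,5,7,8,9} → only 6 remains.
R7C6 = 1: row 7 has {3,4,5,6,8}; col 6 has {2,3,4,5,6,7,8,9}; box has {3,4,6,9} → only 1 remains.
R7C8 = 7: row 7 has {1,3,4,5,6,8}; col 8 has {2,8,9}; box has {2,5,8} → only 7 remains.
R7C9 = 9: row 7 has {1,3,4,5,6,7,8}; col 9 has {2,4,5,6,7,8}; box has {2,5,7,8} → only 9 remains.
R8C7 = 4: row 8 has {1,6,8,9}; col 7 has {1,2,3,5,8,9}; box has {2,5,7,8,9} → only 4 remains.
R8C9 = 3: row 8 has {1,4,6,8,9}; col 9 has {2,4,5,6,7,8,9}; box has {2,4,5,7,8,9} → only 3 remains.
R9C4 = 7: row 9 has {2,4,5}; col 4 has {1,3,4,5,6,8,9}; box has {1,3,4,6,9} → only 7 remains.
R9C5 = 8: row 9 has {2,4,5,7}; col 5 has {1,3,7,9}; box has {1,3,4,6,7,9} → only 8 remains.
R9C7 = 6: row 9 has {2,4,5,7,8}; col 7 has {1,2,3,4,5,8,9}; box has {2,3,4,5,7,8,9} → only 6 remains.
R9C8 = 1: row 9 has {2,4,5,6,7,8}; col 8 has {2,7,8,9}; box has {2,3,4,5,6,7,8,9} → only 1 remains.
R3C2 = 6: row 3 has {1,3,4,5,7,8,9}; col 2 has {9}; box has {1,2,3,8,9} → only 6 remains.
R3C5 = 2: row 3 has {1,3,4,5,6,7,8,9}; col 5 has {1,3,7,8,9}; box has {1,3,5,7,8,9} → only 2 remains.
R4C1 = 4: row 4 has {1,2,3,5,6,7,9}; col 1 has {1,2,3,6,8}; box has {2,3,6,7,9} → only 4 remains.
R4C2 = 8: row 4 has {1,2,3,4,5,6,7,9}; col 2 has {6,9}; box has {2,3,4,6,7,9} → only 8 remains.
R5C8 = 3: row 5 has {2,4,6,7,8,9}; col 8 has {1,2,7,8,9}; box has {2,5,6,8,9} → only 3 remains.
R5C9 = 1: row 5 has {2,3,4,6,7,8,9}; col 9 has {2,3,4,5,6,7,8,9}; box has {2,3,5,6,8,9} → only 1 remains.
R6C2 = 1: row 6 has {2,3,5,6,8,9}; col 2 has {6,8,9}; box has {2,3,4,6,7,8,9} → only 1 remains.
R6C7 = 7: row 6 has {1,2,3,5,6,8,9}; col 7 has {1,2,3,4,5,6,8,9}; box has {1,2,3,5,6,8,9} → only 7 remains.
R6C8 = 4: row 6 has {1,2,3,5,6,7,8,9}; col 8 has {1,2,3,7,8,9}; box has {1,2,3,5,6,7,8,9} → only 4 remains.
R7C2 = 2: row 7 has {1,3,4,5,6,7,8,9}; col 2 has {1,6,8,9}; box has {1,4,5,6,8} → only 2 remains.
R8C2 = 7: row 8 has {1,3,4,6,8,9}; col 2 has {1,2,6,8,9}; box has {1,2,4,5,6,8} → only 7 remains.
R8C4 = 2: row 8 has {1,3,4,6,7,8,9}; col 4 has {1,3,4,5,6,7,8,9}; box has {1,3,4,6,7,8,9} → only 2 remains.
R8C5 = 5: row 8 has {1,2,3,4,6,7,8,9}; col 5 has {1,2,3,7,8,9}; box has {1,2,3,4,6,7,8,9} → only 5 remains.
R9C1 = 9: row 9 has {1,2,4,5,6,7,8}; col 1 has {1,2,3,4,6,8}; box has {1,2,4,5,6,7,8} → only 9 remains.
R9C2 = 3: row 9 has {1,2,4,5,6,7,8,9}; col 2 has {1,2,6,7,8,9}; box has {1,2,4,5,6,7,8,9} → only 3 remains.
R1C1 = 5: row 1 has {1,2,3,7,8,9}; col 1 has {1,2,3,4,6,8,9}; box has {1,2,3,6,8,9} → only 5 remains.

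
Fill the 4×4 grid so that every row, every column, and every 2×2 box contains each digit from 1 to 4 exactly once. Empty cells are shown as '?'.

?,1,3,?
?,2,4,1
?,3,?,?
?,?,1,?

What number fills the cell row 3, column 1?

row 1, column 1 = 4 (sole candidate).
row 1, column 4 = 2 (sole candidate).
row 2, column 1 = 3 (sole candidate).
row 3, column 3 = 2 (sole candidate).
row 3, column 4 = 4 (sole candidate).
row 4, column 1 = 2 (sole candidate).
row 4, column 2 = 4 (sole candidate).
row 4, column 4 = 3 (sole candidate).
row 3, column 1 = 1: row 3 has {2,3,4}; col 1 has {2,3,4}; box has {2,3,4} → only 1 remains.

1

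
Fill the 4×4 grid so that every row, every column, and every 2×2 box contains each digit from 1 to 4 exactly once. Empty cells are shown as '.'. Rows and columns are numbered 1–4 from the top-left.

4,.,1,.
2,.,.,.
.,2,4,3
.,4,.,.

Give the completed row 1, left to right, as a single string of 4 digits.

4312

R1C2 = 3: row 1 has {1,4}; col 2 has {2,4}; box has {2,4} → only 3 remains.
R1C4 = 2: row 1 has {1,3,4}; col 4 has {3}; box has {1} → only 2 remains.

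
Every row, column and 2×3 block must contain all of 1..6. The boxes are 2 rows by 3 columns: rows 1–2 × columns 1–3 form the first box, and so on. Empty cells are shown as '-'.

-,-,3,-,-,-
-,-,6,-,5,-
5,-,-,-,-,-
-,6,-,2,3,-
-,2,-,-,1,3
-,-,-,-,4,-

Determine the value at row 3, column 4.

1

row 3, column 5 = 6 (sole candidate).
row 1, column 5 = 2 (sole candidate).
row 1, column 2 = 5 (hidden single in row 1).
row 2, column 1 = 2 (hidden single in row 2).
row 2, column 4 = 3 (hidden single in row 2).
row 3, column 3 = 2 (hidden single in row 3).
row 3, column 2 = 3 (hidden single in row 3).
row 6, column 2 = 1 (sole candidate).
row 6, column 3 = 5 (sole candidate).
row 6, column 4 = 6 (sole candidate).
row 6, column 6 = 2 (sole candidate).
row 2, column 2 = 4 (sole candidate).
row 2, column 6 = 1 (sole candidate).
row 3, column 6 = 4 (sole candidate).
row 4, column 6 = 5 (sole candidate).
row 5, column 3 = 4 (sole candidate).
row 5, column 4 = 5 (sole candidate).
row 6, column 1 = 3 (sole candidate).
row 1, column 1 = 1 (sole candidate).
row 1, column 4 = 4 (sole candidate).
row 1, column 6 = 6 (sole candidate).
row 3, column 4 = 1: row 3 has {2,3,4,5,6}; col 4 has {2,3,4,5,6}; box has {2,3,4,5,6} → only 1 remains.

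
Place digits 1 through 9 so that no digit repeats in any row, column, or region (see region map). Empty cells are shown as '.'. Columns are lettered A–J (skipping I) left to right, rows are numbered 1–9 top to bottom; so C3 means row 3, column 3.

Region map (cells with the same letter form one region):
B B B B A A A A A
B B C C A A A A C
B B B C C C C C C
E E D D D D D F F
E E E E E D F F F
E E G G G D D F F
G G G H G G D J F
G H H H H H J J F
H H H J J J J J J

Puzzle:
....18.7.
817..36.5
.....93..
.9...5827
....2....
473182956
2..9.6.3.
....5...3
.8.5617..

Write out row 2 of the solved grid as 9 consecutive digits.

E3 = 4 (sole candidate).
E4 = 3 (sole candidate).
E7 = 7 (sole candidate).
A8 = 9 (sole candidate).
A9 = 3 (sole candidate).
D2 = 2: row 2 has {1,3,5,6,7,8}; col 4 has {1,5,9}; region has {3,4,5,7,9} → only 2 remains.
E2 = 9: row 2 has {1,2,3,5,6,7,8}; col 5 has {1,2,3,4,5,6,7,8}; region has {1,3,6,7,8} → only 9 remains.
H2 = 4: row 2 has {1,2,3,5,6,7,8,9}; col 8 has {2,3,5,7}; region has {1,3,6,7,8,9} → only 4 remains.

817293645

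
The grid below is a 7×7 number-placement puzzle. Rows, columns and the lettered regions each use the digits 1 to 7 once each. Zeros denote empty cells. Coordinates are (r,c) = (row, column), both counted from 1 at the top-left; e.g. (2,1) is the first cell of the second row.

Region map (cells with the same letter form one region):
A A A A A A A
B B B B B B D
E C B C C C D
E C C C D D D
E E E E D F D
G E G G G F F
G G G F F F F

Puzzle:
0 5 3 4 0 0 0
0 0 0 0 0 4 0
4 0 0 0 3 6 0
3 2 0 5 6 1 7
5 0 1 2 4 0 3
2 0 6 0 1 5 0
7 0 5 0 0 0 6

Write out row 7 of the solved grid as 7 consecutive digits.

7451236

(4,3) = 4 (sole candidate).
(5,6) = 7 (sole candidate).
(6,2) = 7 (sole candidate).
(6,4) = 3 (sole candidate).
(6,7) = 4 (sole candidate).
(7,2) = 4: row 7 has {5,6,7}; col 2 has {2,5,7}; region has {1,2,3,5,6,7} → only 4 remains.
(7,4) = 1: row 7 has {4,5,6,7}; col 4 has {2,3,4,5}; region has {4,5,6,7} → only 1 remains.
(7,5) = 2: row 7 has {1,4,5,6,7}; col 5 has {1,3,4,6}; region has {1,4,5,6,7} → only 2 remains.
(7,6) = 3: row 7 has {1,2,4,5,6,7}; col 6 has {1,4,5,6,7}; region has {1,2,4,5,6,7} → only 3 remains.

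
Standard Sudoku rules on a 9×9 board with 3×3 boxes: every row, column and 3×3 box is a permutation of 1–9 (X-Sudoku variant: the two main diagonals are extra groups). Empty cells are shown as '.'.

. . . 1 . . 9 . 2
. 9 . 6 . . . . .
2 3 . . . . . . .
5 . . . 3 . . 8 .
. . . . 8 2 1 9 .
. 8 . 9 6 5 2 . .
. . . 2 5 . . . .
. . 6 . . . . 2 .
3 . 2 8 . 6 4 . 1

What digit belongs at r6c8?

4

r2c5 = 2: in row 2, 2 can only go here (every other open cell in that row sees a 2).
r3c8 = 1: in row 3, 1 can only go here (every other open cell in that row sees a 1).
r4c2 = 2: in row 4, 2 can only go here (every other open cell in that row sees a 2).
r4c3 = 9: in row 4, 9 can only go here (every other open cell in that row sees a 9).
r4c6 = 1: in row 4, 1 can only go here (every other open cell in that row sees a 1).
r5c9 = 5: in row 5, 5 can only go here (every other open cell in that row sees a 5).
r5c3 = 3: in row 5, 3 can only go here (every other open cell in that row sees a 3).
r9c5 = 9: in row 9, 9 can only go here (every other open cell in that row sees a 9).
r3c6 = 9: in row 3, 9 can only go here (every other open cell in that row sees a 9).
r3c9 = 8: in row 3, 8 can only go here (every other open cell in that row sees an 8).
r3c7 = 6: in row 3, 6 can only go here (every other open cell in that row sees a 6).
r4c7 = 7: row 4 has {1,2,3,5,8,9}; col 7 has {1,2,4,6,9}; box has {1,2,5,8,9} → only 7 remains.
r7c7 = 3: row 7 has {2,5}; col 7 has {1,2,4,6,7,9}; box has {1,2,4}; main diagonal has {1,2,5,8,9} → only 3 remains.
r2c7 = 5: row 2 has {2,6,9}; col 7 has {1,2,3,4,6,7,9}; box has {1,2,6,8,9} → only 5 remains.
r4c4 = 4: row 4 has {1,2,3,5,7,8,9}; col 4 has {1,2,6,8,9}; box has {1,2,3,5,6,8,9}; main diagonal has {1,2,3,5,8,9} → only 4 remains.
r4c9 = 6: row 4 has {1,2,3,4,5,7,8,9}; col 9 has {1,2,5,8}; box has {1,2,5,7,8,9} → only 6 remains.
r5c4 = 7: row 5 has {1,2,3,5,8,9}; col 4 has {1,2,4,6,8,9}; box has {1,2,3,4,5,6,8,9} → only 7 remains.
r8c4 = 3: row 8 has {2,6}; col 4 has {1,2,4,6,7,8,9}; box has {2,5,6,8,9} → only 3 remains.
r8c7 = 8: row 8 has {2,3,6}; col 7 has {1,2,3,4,5,6,7,9}; box has {1,2,3,4} → only 8 remains.
r3c3 = 7: row 3 has {1,2,3,6,8,9}; col 3 has {2,3,6,9}; box has {2,3,9}; main diagonal has {1,2,3,4,5,8,9} → only 7 remains.
r3c4 = 5: row 3 has {1,2,3,6,7,8,9}; col 4 has {1,2,3,4,6,7,8,9}; box has {1,2,6,9} → only 5 remains.
r3c5 = 4: row 3 has {1,2,3,5,6,7,8,9}; col 5 has {2,3,5,6,8,9}; box has {1,2,5,6,9} → only 4 remains.
r7c3 = 4: row 7 has {2,3,5}; col 3 has {2,3,6,7,9}; box has {2,3,6}; anti-diagonal has {1,2,3,6,8,9} → only 4 remains.
r7c6 = 7: row 7 has {2,3,4,5}; col 6 has {1,2,5,6,9}; box has {2,3,5,6,8,9} → only 7 remains.
r7c8 = 6: row 7 has {2,3,4,5,7}; col 8 has {1,2,8,9}; box has {1,2,3,4,8} → only 6 remains.
r7c9 = 9: row 7 has {2,3,4,5,6,7}; col 9 has {1,2,5,6,8}; box has {1,2,3,4,6,8} → only 9 remains.
r8c5 = 1: row 8 has {2,3,6,8}; col 5 has {2,3,4,5,6,8,9}; box has {2,3,5,6,7,8,9} → only 1 remains.
r8c6 = 4: row 8 has {1,2,3,6,8}; col 6 has {1,2,5,6,7,9}; box has {1,2,3,5,6,7,8,9} → only 4 remains.
r8c9 = 7: row 8 has {1,2,3,4,6,8}; col 9 has {1,2,5,6,8,9}; box has {1,2,3,4,6,8,9} → only 7 remains.
r9c8 = 5: row 9 has {1,2,3,4,6,8,9}; col 8 has {1,2,6,8,9}; box has {1,2,3,4,6,7,8,9} → only 5 remains.
r1c1 = 6: row 1 has {1,2,9}; col 1 has {2,3,5}; box has {2,3,7,9}; main diagonal has {1,2,3,4,5,7,8,9} → only 6 remains.
r1c5 = 7: row 1 has {1,2,6,9}; col 5 has {1,2,3,4,5,6,8,9}; box has {1,2,4,5,6,9} → only 7 remains.
r2c8 = 7: row 2 has {2,5,6,9}; col 8 has {1,2,5,6,8,9}; box has {1,2,5,6,8,9}; anti-diagonal has {1,2,3,4,6,8,9} → only 7 remains.
r5c1 = 4: row 5 has {1,2,3,5,7,8,9}; col 1 has {2,3,5,6}; box has {2,3,5,8,9} → only 4 remains.
r5c2 = 6: row 5 has {1,2,3,4,5,7,8,9}; col 2 has {2,3,8,9}; box has {2,3,4,5,8,9} → only 6 remains.
r6c3 = 1: row 6 has {2,5,6,8,9}; col 3 has {2,3,4,6,7,9}; box has {2,3,4,5,6,8,9} → only 1 remains.
r7c2 = 1: row 7 has {2,3,4,5,6,7,9}; col 2 has {2,3,6,8,9}; box has {2,3,4,6} → only 1 remains.
r8c1 = 9: row 8 has {1,2,3,4,6,7,8}; col 1 has {2,3,4,5,6}; box has {1,2,3,4,6} → only 9 remains.
r8c2 = 5: row 8 has {1,2,3,4,6,7,8,9}; col 2 has {1,2,3,6,8,9}; box has {1,2,3,4,6,9}; anti-diagonal has {1,2,3,4,6,7,8,9} → only 5 remains.
r9c2 = 7: row 9 has {1,2,3,4,5,6,8,9}; col 2 has {1,2,3,5,6,8,9}; box has {1,2,3,4,5,6,9} → only 7 remains.
r1c2 = 4: row 1 has {1,2,6,7,9}; col 2 has {1,2,3,5,6,7,8,9}; box has {2,3,6,7,9} → only 4 remains.
r1c8 = 3: row 1 has {1,2,4,6,7,9}; col 8 has {1,2,5,6,7,8,9}; box has {1,2,5,6,7,8,9} → only 3 remains.
r2c3 = 8: row 2 has {2,5,6,7,9}; col 3 has {1,2,3,4,6,7,9}; box has {2,3,4,6,7,9} → only 8 remains.
r2c6 = 3: row 2 has {2,5,6,7,8,9}; col 6 has {1,2,4,5,6,7,9}; box has {1,2,4,5,6,7,9} → only 3 remains.
r2c9 = 4: row 2 has {2,3,5,6,7,8,9}; col 9 has {1,2,5,6,7,8,9}; box has {1,2,3,5,6,7,8,9} → only 4 remains.
r6c1 = 7: row 6 has {1,2,5,6,8,9}; col 1 has {2,3,4,5,6,9}; box has {1,2,3,4,5,6,8,9} → only 7 remains.
r6c8 = 4: row 6 has {1,2,5,6,7,8,9}; col 8 has {1,2,3,5,6,7,8,9}; box has {1,2,5,6,7,8,9} → only 4 remains.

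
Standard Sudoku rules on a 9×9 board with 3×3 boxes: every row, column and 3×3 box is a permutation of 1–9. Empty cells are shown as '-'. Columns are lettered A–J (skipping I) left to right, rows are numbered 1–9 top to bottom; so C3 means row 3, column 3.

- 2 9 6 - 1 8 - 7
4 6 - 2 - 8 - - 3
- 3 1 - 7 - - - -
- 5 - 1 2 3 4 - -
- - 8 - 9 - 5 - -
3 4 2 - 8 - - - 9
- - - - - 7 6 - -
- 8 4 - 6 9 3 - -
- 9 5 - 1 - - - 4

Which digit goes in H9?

A1 = 5: row 1 has {1,2,6,7,8,9}; col 1 has {3,4}; box has {1,2,3,4,6,9} → only 5 remains.
H1 = 4: row 1 has {1,2,5,6,7,8,9}; col 8 has {}; box has {3,7,8} → only 4 remains.
C2 = 7: row 2 has {2,3,4,6,8}; col 3 has {1,2,4,5,8,9}; box has {1,2,3,4,5,6,9} → only 7 remains.
E2 = 5: row 2 has {2,3,4,6,7,8}; col 5 has {1,2,6,7,8,9}; box has {1,2,6,7,8} → only 5 remains.
A3 = 8: row 3 has {1,3,7}; col 1 has {3,4,5}; box has {1,2,3,4,5,6,7,9} → only 8 remains.
F3 = 4: row 3 has {1,3,7,8}; col 6 has {1,3,7,8,9}; box has {1,2,5,6,7,8} → only 4 remains.
C4 = 6: row 4 has {1,2,3,4,5}; col 3 has {1,2,4,5,7,8,9}; box has {2,3,4,5,8} → only 6 remains.
J4 = 8: row 4 has {1,2,3,4,5,6}; col 9 has {3,4,7,9}; box has {4,5,9} → only 8 remains.
F5 = 6: row 5 has {5,8,9}; col 6 has {1,3,4,7,8,9}; box has {1,2,3,8,9} → only 6 remains.
F6 = 5: row 6 has {2,3,4,8,9}; col 6 has {1,3,4,6,7,8,9}; box has {1,2,3,6,8,9} → only 5 remains.
B7 = 1: row 7 has {6,7}; col 2 has {2,3,4,5,6,8,9}; box has {4,5,8,9} → only 1 remains.
C7 = 3: row 7 has {1,6,7}; col 3 has {1,2,4,5,6,7,8,9}; box has {1,4,5,8,9} → only 3 remains.
E7 = 4: row 7 has {1,3,6,7}; col 5 has {1,2,5,6,7,8,9}; box has {1,6,7,9} → only 4 remains.
D8 = 5: row 8 has {3,4,6,8,9}; col 4 has {1,2,6}; box has {1,4,6,7,9} → only 5 remains.
F9 = 2: row 9 has {1,4,5,9}; col 6 has {1,3,4,5,6,7,8,9}; box has {1,4,5,6,7,9} → only 2 remains.
G9 = 7: row 9 has {1,2,4,5,9}; col 7 has {3,4,5,6,8}; box has {3,4,6} → only 7 remains.
H9 = 8: row 9 has {1,2,4,5,7,9}; col 8 has {4}; box has {3,4,6,7} → only 8 remains.

8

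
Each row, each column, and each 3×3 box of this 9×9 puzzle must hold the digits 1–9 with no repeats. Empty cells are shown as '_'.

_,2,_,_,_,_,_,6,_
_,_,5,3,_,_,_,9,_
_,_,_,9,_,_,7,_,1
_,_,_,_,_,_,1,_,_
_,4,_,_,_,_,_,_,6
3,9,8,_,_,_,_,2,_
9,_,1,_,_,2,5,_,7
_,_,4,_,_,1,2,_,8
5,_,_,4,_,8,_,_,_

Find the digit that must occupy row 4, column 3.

row 6, column 7 = 4: row 6 has {2,3,8,9}; col 7 has {1,2,5,7}; box has {1,2,6} → only 4 remains.
row 6, column 9 = 5: row 6 has {2,3,4,8,9}; col 9 has {1,6,7,8}; box has {1,2,4,6} → only 5 remains.
row 7, column 4 = 6: row 7 has {1,2,5,7,9}; col 4 has {3,4,9}; box has {1,2,4,8} → only 6 remains.
row 7, column 5 = 3: row 7 has {1,2,5,6,7,9}; col 5 has {}; box has {1,2,4,6,8} → only 3 remains.
row 7, column 8 = 4: row 7 has {1,2,3,5,6,7,9}; col 8 has {2,6,9}; box has {2,5,7,8} → only 4 remains.
row 8, column 8 = 3: row 8 has {1,2,4,8}; col 8 has {2,4,6,9}; box has {2,4,5,7,8} → only 3 remains.
row 9, column 8 = 1: row 9 has {4,5,8}; col 8 has {2,3,4,6,9}; box has {2,3,4,5,7,8} → only 1 remains.
row 9, column 9 = 9: row 9 has {1,4,5,8}; col 9 has {1,5,6,7,8}; box has {1,2,3,4,5,7,8} → only 9 remains.
row 2, column 7 = 8: row 2 has {3,5,9}; col 7 has {1,2,4,5,7}; box has {1,6,7,9} → only 8 remains.
row 3, column 8 = 5: row 3 has {1,7,9}; col 8 has {1,2,3,4,6,9}; box has {1,6,7,8,9} → only 5 remains.
row 4, column 9 = 3: row 4 has {1}; col 9 has {1,5,6,7,8,9}; box has {1,2,4,5,6} → only 3 remains.
row 5, column 7 = 9: row 5 has {4,6}; col 7 has {1,2,4,5,7,8}; box has {1,2,3,4,5,6} → only 9 remains.
row 7, column 2 = 8: row 7 has {1,2,3,4,5,6,7,9}; col 2 has {2,4,9}; box has {1,4,5,9} → only 8 remains.
row 9, column 5 = 7: row 9 has {1,4,5,8,9}; col 5 has {3}; box has {1,2,3,4,6,8} → only 7 remains.
row 9, column 7 = 6: row 9 has {1,4,5,7,8,9}; col 7 has {1,2,4,5,7,8,9}; box has {1,2,3,4,5,7,8,9} → only 6 remains.
row 1, column 7 = 3: row 1 has {2,6}; col 7 has {1,2,4,5,6,7,8,9}; box has {1,5,6,7,8,9} → only 3 remains.
row 1, column 9 = 4: row 1 has {2,3,6}; col 9 has {1,3,5,6,7,8,9}; box has {1,3,5,6,7,8,9} → only 4 remains.
row 2, column 9 = 2: row 2 has {3,5,8,9}; col 9 has {1,3,4,5,6,7,8,9}; box has {1,3,4,5,6,7,8,9} → only 2 remains.
row 8, column 4 = 5: row 8 has {1,2,3,4,8}; col 4 has {3,4,6,9}; box has {1,2,3,4,6,7,8} → only 5 remains.
row 8, column 5 = 9: row 8 has {1,2,3,4,5,8}; col 5 has {3,7}; box has {1,2,3,4,5,6,7,8} → only 9 remains.
row 9, column 2 = 3: row 9 has {1,4,5,6,7,8,9}; col 2 has {2,4,8,9}; box has {1,4,5,8,9} → only 3 remains.
row 9, column 3 = 2: row 9 has {1,3,4,5,6,7,8,9}; col 3 has {1,4,5,8}; box has {1,3,4,5,8,9} → only 2 remains.
row 3, column 2 = 6: row 3 has {1,5,7,9}; col 2 has {2,3,4,8,9}; box has {2,5} → only 6 remains.
row 3, column 3 = 3: row 3 has {1,5,6,7,9}; col 3 has {1,2,4,5,8}; box has {2,5,6} → only 3 remains.
row 3, column 6 = 4: row 3 has {1,3,5,6,7,9}; col 6 has {1,2,8}; box has {3,9} → only 4 remains.
row 5, column 3 = 7: row 5 has {4,6,9}; col 3 has {1,2,3,4,5,8}; box has {3,4,8,9} → only 7 remains.
row 5, column 8 = 8: row 5 has {4,6,7,9}; col 8 has {1,2,3,4,5,6,9}; box has {1,2,3,4,5,6,9} → only 8 remains.
row 8, column 2 = 7: row 8 has {1,2,3,4,5,8,9}; col 2 has {2,3,4,6,8,9}; box has {1,2,3,4,5,8,9} → only 7 remains.
row 1, column 3 = 9: row 1 has {2,3,4,6}; col 3 has {1,2,3,4,5,7,8}; box has {2,3,5,6} → only 9 remains.
row 2, column 2 = 1: row 2 has {2,3,5,8,9}; col 2 has {2,3,4,6,7,8,9}; box has {2,3,5,6,9} → only 1 remains.
row 2, column 5 = 6: row 2 has {1,2,3,5,8,9}; col 5 has {3,7,9}; box has {3,4,9} → only 6 remains.
row 2, column 6 = 7: row 2 has {1,2,3,5,6,8,9}; col 6 has {1,2,4,8}; box has {3,4,6,9} → only 7 remains.
row 3, column 1 = 8: row 3 has {1,3,4,5,6,7,9}; col 1 has {3,5,9}; box has {1,2,3,5,6,9} → only 8 remains.
row 3, column 5 = 2: row 3 has {1,3,4,5,6,7,8,9}; col 5 has {3,6,7,9}; box has {3,4,6,7,9} → only 2 remains.
row 4, column 2 = 5: row 4 has {1,3}; col 2 has {1,2,3,4,6,7,8,9}; box has {3,4,7,8,9} → only 5 remains.
row 4, column 3 = 6: row 4 has {1,3,5}; col 3 has {1,2,3,4,5,7,8,9}; box has {3,4,5,7,8,9} → only 6 remains.

6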